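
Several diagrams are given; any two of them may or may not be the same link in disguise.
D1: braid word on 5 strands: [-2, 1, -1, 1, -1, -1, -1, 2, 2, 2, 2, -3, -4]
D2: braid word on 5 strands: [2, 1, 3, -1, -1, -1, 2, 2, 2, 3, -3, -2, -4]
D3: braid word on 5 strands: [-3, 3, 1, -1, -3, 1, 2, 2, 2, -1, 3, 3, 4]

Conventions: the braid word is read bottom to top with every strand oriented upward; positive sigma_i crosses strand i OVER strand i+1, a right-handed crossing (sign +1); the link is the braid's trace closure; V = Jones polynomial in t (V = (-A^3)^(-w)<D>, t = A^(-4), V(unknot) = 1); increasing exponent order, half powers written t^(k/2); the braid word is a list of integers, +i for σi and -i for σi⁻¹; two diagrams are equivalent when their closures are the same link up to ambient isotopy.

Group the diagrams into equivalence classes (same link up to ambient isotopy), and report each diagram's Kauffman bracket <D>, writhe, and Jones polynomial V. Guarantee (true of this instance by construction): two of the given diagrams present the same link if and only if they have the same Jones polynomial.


grouping into links: {D1, D2} | {D3}
V(D1) = -t^(-3/2) - 2t^(1/2) + t^(3/2) - t^(5/2) + t^(7/2)  (w -1, c 13, <D> = -A^-17 + A^-13 - A^-9 + 2A^-5 + A^3)
D2 (bracket -A^-11 + A^-7 - A^-3 + 2A + A^9; 13 crossings at w = +1): V = -t^(-3/2) - 2t^(1/2) + t^(3/2) - t^(5/2) + t^(7/2)
V(D3) = -t^(1/2) - t^(3/2) - t^(5/2) + t^(9/2)  (w +5, c 13, <D> = -A^-3 + A^5 + A^9 + A^13)
key observation: 2 values of V(t) split the 3 diagrams


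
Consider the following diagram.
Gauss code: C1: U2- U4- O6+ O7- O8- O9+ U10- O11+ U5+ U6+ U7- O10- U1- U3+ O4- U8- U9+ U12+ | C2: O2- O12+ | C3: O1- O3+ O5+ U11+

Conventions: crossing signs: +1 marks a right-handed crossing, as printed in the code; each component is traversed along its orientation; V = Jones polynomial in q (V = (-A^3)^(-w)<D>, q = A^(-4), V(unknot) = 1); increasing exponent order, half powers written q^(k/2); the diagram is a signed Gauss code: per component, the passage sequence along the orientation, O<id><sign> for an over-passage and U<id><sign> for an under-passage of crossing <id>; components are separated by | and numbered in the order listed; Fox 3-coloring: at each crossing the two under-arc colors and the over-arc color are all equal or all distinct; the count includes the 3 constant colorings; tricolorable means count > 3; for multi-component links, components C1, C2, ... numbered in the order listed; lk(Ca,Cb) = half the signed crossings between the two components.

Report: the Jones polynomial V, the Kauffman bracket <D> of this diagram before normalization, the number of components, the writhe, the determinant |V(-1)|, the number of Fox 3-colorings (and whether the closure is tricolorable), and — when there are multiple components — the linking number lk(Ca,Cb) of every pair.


V = 1 + q + q^2 + q^3
<D> = A^-12 + A^-8 + A^-4 + 1 (w = 0)
3 components over 12 crossings, w = 0
lk(C1,C2): 0
lk(C1,C3) = +1
linking number lk(C2,C3) = 0
9 Fox colorings among 3^13, |V(-1)| = 0: tricolorable
why: summing lk over 3 pairs gives +1


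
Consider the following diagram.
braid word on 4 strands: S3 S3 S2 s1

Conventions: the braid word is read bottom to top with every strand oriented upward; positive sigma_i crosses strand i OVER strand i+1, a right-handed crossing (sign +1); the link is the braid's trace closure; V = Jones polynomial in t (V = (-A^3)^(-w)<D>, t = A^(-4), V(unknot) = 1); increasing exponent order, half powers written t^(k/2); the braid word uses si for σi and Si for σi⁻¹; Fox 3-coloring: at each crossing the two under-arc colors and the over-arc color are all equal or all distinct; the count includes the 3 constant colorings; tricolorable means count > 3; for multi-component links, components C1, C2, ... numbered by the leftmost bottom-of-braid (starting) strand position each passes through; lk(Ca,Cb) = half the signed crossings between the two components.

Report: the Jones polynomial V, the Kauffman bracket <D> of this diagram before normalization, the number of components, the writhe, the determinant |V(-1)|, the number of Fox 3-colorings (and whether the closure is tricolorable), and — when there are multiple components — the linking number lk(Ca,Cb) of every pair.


V(t) = -t^(-5/2) - t^(-1/2)
bracket: -A^-4 - A^4, w = -2
2 components, writhe -2, over 4 crossings
lk(C1,C2) = -1
det 2, colorings 3 of 3^4 — not tricolorable
observation: w = -2 shifts under R1 moves; the (-A^3)^(2) factor cancels that in V


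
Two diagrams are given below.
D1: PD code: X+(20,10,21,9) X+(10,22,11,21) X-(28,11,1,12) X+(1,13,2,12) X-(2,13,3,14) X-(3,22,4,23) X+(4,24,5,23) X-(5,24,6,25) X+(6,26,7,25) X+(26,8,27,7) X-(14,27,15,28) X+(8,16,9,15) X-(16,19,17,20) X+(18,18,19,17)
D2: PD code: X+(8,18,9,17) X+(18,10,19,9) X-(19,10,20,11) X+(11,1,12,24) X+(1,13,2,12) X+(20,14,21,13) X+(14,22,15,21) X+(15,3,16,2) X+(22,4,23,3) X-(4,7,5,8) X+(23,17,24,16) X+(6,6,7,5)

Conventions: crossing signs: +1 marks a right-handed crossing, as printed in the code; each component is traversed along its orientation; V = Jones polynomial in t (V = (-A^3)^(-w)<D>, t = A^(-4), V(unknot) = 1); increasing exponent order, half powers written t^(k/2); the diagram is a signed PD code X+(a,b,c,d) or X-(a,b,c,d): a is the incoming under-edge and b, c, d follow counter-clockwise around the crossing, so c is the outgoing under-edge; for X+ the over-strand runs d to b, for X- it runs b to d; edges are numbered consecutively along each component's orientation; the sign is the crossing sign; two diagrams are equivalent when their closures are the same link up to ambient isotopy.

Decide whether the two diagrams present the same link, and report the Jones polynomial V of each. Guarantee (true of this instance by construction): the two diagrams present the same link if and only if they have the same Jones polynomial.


same link: no
V(D1) = t^-1 - 1 + 2t - 2t^2 + 2t^3 - 2t^4 + t^5  [14 crossings, <D> = A^-14 - 2A^-10 + 2A^-6 - 2A^-2 + 2A^2 - A^6 + A^10, w = +2]
V(D2) = t^3 + t^5 - t^8  (w +8, c 12, <D> = -A^-8 + A^4 + A^12)
note: 2 classes among 2 diagrams; unequal V(t) rules out equality


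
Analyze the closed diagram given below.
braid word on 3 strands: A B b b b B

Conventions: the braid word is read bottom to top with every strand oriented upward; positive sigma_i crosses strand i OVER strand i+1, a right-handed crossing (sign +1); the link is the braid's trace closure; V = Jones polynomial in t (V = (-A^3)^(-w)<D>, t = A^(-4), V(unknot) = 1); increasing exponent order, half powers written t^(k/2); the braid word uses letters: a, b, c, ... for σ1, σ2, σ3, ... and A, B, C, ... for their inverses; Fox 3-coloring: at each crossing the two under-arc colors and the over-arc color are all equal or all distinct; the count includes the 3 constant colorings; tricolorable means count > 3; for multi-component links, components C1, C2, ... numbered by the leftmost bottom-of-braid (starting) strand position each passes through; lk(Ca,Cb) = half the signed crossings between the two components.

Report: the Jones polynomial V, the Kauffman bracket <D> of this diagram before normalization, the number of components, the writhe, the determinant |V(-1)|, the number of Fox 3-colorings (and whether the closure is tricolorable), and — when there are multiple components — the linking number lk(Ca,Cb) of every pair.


V(t) = 1
bracket: 1, w = 0
1 component, writhe 0, over 6 crossings
det 1, colorings 3 of 3^6 — not tricolorable
observation: the word shrinks to σ1⁻¹ σ2 after cancelling


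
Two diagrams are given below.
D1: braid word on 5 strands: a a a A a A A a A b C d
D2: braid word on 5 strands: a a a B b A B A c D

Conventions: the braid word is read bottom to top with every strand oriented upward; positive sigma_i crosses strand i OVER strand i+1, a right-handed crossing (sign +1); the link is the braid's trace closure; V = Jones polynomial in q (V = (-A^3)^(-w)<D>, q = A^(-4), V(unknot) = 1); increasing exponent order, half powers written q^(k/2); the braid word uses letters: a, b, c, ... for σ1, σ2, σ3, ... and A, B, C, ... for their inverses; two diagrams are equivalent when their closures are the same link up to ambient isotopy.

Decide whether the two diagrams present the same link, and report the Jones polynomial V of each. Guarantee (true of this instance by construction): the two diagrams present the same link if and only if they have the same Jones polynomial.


same link: yes
V(D1) = 1  [12 crossings, <D> = A^6, w = +2]
V(D2) = 1  (w 0, c 10, <D> = 1)
note: all 2 diagrams share one V(q), hence one class


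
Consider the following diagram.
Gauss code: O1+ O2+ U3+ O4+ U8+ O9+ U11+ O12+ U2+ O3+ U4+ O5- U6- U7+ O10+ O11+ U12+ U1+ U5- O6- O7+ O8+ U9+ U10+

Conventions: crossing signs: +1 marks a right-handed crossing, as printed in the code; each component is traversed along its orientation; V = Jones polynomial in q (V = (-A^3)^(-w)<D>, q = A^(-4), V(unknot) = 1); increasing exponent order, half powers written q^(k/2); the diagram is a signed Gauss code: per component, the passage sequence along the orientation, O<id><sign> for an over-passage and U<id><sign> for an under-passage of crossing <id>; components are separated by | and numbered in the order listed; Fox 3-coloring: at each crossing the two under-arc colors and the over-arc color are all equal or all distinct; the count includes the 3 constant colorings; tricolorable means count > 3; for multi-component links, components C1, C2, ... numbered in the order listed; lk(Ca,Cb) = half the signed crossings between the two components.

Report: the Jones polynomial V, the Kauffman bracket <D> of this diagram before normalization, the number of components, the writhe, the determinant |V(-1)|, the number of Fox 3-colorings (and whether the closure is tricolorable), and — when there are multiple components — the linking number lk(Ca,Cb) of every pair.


V = q^3 + q^5 - q^6 + q^7 - q^8 + q^9 - q^10
<D> = -A^-16 + A^-12 - A^-8 + A^-4 - 1 + A^4 + A^12 (w = +8)
1 component over 12 crossings, w = +8
3 Fox colorings among 3^12, |V(-1)| = 7: not tricolorable
why: the span of V is 7, forcing >= 7 crossings in any diagram


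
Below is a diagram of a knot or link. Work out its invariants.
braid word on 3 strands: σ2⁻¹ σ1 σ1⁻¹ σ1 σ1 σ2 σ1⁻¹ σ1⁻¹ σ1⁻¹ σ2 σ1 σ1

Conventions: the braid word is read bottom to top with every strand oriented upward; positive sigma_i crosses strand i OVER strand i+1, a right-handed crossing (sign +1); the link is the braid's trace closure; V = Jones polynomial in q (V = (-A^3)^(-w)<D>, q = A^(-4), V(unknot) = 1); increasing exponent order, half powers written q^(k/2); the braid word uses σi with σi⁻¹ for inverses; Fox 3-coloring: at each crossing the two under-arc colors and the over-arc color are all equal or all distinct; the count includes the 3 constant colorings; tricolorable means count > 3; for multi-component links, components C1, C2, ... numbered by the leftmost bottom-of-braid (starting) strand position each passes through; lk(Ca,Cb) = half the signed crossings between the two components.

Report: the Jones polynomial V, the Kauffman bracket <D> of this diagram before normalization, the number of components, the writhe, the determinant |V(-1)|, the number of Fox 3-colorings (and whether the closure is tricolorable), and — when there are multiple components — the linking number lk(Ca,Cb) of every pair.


V = q^-2 - 2q^-1 + 3 - 3q + 4q^2 - 3q^3 + 2q^4 - 2q^5 + q^6
<D> = A^-18 - 2A^-14 + 2A^-10 - 3A^-6 + 4A^-2 - 3A^2 + 3A^6 - 2A^10 + A^14 (w = +2)
1 component over 12 crossings, w = +2
9 Fox colorings among 3^12, |V(-1)| = 21: tricolorable
why: the word shrinks to σ2⁻¹ σ1 σ1 σ2 σ1⁻¹ σ1⁻¹ σ1⁻¹ σ2 σ1 σ1 after cancelling


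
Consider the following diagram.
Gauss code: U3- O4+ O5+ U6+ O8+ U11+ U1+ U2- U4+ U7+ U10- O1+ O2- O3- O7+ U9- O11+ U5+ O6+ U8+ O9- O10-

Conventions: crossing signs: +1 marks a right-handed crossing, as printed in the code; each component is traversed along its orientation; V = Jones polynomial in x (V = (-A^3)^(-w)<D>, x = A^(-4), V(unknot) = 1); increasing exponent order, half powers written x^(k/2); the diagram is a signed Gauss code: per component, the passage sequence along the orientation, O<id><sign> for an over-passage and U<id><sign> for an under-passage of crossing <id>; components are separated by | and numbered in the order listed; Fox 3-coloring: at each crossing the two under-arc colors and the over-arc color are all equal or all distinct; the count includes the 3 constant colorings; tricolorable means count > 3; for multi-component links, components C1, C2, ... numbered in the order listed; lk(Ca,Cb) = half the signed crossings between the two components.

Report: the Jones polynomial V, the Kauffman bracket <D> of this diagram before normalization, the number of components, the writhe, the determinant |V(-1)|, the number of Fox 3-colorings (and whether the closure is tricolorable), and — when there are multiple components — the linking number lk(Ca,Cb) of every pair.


Jones polynomial: V(x) = x^-1 - 1 + 2x - 2x^2 + 2x^3 - 2x^4 + x^5
<D> = -A^-11 + 2A^-7 - 2A^-3 + 2A - 2A^5 + A^9 - A^13; writhe +3
components 1, writhe +3 (11 crossings)
3-colorings: 3 of 3^11, det 11 — not tricolorable
note: |V(-1)| = 11: so not tricolorable, since 3 does not divide 11


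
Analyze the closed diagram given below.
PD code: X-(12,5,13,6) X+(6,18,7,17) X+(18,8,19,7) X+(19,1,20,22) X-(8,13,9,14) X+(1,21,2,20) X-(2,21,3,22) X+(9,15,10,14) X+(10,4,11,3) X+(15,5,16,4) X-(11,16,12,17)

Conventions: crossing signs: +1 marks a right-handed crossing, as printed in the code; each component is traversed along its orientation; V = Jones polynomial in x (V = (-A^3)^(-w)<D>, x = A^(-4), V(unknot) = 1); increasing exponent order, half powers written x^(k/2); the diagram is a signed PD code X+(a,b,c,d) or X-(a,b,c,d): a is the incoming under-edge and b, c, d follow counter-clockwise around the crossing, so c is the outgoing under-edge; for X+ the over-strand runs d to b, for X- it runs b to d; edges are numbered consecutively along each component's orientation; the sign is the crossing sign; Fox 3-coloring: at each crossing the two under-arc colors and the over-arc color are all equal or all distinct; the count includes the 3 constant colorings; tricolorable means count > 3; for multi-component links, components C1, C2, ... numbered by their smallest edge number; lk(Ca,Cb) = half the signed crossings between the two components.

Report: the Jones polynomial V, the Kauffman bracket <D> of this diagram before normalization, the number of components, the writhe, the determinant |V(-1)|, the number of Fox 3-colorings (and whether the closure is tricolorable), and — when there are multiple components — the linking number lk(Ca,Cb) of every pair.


V = x + x^3 - x^4
<D> = A^-7 - A^-3 - A^5 (w = +3)
1 component over 11 crossings, w = +3
9 Fox colorings among 3^11, |V(-1)| = 3: tricolorable
why: |V(-1)| = 3: so tricolorable, since 3 divides 3


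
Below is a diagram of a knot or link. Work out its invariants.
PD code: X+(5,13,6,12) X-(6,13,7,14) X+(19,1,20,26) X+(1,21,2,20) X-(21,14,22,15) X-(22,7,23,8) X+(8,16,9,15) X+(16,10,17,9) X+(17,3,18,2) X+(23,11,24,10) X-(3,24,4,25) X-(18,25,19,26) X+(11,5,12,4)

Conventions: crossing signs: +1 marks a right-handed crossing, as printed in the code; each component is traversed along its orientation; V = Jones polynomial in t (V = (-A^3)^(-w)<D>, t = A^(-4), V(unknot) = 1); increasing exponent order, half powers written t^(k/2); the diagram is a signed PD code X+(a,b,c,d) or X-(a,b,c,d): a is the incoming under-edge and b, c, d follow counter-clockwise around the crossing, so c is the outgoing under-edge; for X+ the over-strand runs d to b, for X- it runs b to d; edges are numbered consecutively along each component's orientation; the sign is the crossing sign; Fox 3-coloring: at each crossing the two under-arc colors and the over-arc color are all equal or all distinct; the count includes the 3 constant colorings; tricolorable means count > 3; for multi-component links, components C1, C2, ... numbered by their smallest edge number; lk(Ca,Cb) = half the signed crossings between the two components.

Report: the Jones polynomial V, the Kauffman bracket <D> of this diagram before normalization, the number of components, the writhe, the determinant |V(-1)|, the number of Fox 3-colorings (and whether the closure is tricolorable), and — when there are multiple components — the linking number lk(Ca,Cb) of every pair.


Jones polynomial: V(t) = t^-1 - 1 + 2t - 3t^2 + 3t^3 - 2t^4 + 2t^5 - t^6
<D> = A^-15 - 2A^-11 + 2A^-7 - 3A^-3 + 3A - 2A^5 + A^9 - A^13; writhe +3
components 1, writhe +3 (13 crossings)
3-colorings: 9 of 3^13, det 15 — tricolorable
note: w = +3 (over 13 crossings) is diagram-only; (-A^3)^(-3) removes it from V


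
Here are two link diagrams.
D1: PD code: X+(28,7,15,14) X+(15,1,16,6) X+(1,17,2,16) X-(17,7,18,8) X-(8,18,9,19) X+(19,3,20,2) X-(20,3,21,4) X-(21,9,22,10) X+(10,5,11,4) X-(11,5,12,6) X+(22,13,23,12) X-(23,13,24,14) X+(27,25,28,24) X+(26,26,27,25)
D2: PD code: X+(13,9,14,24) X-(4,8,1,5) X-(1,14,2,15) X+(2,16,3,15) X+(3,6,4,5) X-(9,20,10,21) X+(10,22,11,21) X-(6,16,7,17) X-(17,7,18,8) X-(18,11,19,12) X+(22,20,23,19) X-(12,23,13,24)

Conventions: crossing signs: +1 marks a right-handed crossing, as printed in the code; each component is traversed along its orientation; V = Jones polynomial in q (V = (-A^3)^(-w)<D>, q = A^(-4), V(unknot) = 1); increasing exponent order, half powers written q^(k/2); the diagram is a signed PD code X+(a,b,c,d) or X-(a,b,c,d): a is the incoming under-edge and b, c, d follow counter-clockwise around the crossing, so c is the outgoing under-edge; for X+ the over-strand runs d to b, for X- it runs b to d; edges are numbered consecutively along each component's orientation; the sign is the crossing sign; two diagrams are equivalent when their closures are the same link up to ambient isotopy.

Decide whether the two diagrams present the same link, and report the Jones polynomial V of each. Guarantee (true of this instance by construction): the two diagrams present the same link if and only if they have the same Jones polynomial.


equivalent: no
D1 (bracket A^-2 + 2A^6 + A^14; 14 crossings at w = +2): V = q^-2 + 2 + q^2
V(D2) = q^-3 + q^-2 + q^-1 + 1  [12 crossings, <D> = A^-6 + A^-2 + A^2 + A^6, w = -2]
observation: 2 classes among 2 diagrams; unequal V(q) rules out equality


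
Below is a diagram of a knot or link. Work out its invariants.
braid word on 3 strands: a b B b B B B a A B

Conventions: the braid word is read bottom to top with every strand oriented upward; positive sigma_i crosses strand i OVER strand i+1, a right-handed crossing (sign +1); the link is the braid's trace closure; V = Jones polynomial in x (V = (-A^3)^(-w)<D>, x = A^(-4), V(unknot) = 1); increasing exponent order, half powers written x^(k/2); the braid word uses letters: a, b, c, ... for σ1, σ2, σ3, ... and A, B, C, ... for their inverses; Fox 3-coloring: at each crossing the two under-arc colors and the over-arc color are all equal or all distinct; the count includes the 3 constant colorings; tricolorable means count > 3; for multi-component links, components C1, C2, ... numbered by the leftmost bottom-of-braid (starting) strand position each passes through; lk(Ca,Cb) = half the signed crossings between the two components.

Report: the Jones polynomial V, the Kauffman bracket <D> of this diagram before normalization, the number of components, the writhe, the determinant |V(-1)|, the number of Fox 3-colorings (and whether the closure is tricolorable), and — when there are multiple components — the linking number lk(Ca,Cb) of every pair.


V(x) = -x^-4 + x^-3 + x^-1
bracket: A^-2 + A^6 - A^10, w = -2
1 component, writhe -2, over 10 crossings
det 3, colorings 9 of 3^10 — tricolorable
observation: det 3 = |V(-1)|; divisible by 3, so tricolorable


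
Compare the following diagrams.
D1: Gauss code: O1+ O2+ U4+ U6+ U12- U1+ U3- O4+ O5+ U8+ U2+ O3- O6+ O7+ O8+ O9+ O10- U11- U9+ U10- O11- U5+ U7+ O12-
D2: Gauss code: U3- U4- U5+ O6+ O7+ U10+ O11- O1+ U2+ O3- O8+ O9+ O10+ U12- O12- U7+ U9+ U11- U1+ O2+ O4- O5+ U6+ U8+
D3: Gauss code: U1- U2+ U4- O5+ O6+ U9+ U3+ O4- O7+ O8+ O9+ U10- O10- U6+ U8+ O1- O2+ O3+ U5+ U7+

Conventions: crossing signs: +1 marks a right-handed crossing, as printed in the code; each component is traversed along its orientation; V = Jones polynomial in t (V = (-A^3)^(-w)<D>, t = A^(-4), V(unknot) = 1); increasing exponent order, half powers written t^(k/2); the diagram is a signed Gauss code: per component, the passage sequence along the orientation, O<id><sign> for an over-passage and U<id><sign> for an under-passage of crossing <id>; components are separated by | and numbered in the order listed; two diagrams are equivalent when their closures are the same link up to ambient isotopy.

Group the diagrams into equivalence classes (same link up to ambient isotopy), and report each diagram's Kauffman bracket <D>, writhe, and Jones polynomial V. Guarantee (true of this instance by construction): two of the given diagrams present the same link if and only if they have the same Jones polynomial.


equivalence classes: {D1, D2, D3}
D1 (bracket -A^-4 + 1 + A^8; 12 crossings at w = +4): V = t + t^3 - t^4
V(D2) = t + t^3 - t^4  [12 crossings, <D> = -A^-4 + 1 + A^8, w = +4]
V(D3) = t + t^3 - t^4  [10 crossings, <D> = -A^-4 + 1 + A^8, w = +4]
key observation: all 3 diagrams share one V(t), hence one class


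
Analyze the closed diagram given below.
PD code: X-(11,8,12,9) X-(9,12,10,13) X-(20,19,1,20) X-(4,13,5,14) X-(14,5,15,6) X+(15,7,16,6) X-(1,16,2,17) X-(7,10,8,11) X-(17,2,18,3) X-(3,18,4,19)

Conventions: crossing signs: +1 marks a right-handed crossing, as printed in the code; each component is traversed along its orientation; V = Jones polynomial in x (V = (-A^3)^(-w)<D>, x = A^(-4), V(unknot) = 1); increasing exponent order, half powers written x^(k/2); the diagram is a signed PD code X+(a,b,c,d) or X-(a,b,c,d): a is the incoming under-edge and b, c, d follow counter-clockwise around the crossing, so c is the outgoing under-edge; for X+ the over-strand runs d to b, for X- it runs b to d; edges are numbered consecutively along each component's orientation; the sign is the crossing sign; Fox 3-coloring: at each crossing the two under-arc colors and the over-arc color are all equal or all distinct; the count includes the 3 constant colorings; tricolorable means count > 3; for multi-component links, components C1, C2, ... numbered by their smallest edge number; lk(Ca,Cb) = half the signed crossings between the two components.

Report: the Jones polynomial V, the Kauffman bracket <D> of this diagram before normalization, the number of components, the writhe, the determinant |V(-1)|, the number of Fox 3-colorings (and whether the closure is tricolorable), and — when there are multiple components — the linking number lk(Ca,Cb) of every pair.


V = x^-8 - 2x^-7 + x^-6 - 2x^-5 + 2x^-4 + x^-2
<D> = A^-16 + 2A^-8 - 2A^-4 + 1 - 2A^4 + A^8 (w = -8)
1 component over 10 crossings, w = -8
27 Fox colorings among 3^10, |V(-1)| = 9: tricolorable
why: w = -8 shifts under R1 moves; the (-A^3)^(8) factor cancels that in V


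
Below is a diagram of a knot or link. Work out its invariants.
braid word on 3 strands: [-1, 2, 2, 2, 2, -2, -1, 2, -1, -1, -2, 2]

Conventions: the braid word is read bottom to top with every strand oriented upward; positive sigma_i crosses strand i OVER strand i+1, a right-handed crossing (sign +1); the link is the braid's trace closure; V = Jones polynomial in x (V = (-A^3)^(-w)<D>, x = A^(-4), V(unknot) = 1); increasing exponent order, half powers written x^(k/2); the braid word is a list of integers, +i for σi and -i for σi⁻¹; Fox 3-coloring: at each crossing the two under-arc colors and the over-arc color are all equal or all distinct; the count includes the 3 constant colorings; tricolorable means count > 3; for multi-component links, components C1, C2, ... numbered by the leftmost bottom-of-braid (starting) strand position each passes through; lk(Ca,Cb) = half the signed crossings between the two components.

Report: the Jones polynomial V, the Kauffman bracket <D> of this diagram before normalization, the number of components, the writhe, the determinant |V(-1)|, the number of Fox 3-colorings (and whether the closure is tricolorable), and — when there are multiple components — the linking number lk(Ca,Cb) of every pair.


V = x^-4 - 2x^-3 + 3x^-2 - 4x^-1 + 5 - 4x + 3x^2 - 2x^3 + x^4
<D> = A^-16 - 2A^-12 + 3A^-8 - 4A^-4 + 5 - 4A^4 + 3A^8 - 2A^12 + A^16 (w = 0)
1 component over 12 crossings, w = 0
3 Fox colorings among 3^12, |V(-1)| = 25: not tricolorable
why: det 25 = |V(-1)|; not divisible by 3, so not tricolorable


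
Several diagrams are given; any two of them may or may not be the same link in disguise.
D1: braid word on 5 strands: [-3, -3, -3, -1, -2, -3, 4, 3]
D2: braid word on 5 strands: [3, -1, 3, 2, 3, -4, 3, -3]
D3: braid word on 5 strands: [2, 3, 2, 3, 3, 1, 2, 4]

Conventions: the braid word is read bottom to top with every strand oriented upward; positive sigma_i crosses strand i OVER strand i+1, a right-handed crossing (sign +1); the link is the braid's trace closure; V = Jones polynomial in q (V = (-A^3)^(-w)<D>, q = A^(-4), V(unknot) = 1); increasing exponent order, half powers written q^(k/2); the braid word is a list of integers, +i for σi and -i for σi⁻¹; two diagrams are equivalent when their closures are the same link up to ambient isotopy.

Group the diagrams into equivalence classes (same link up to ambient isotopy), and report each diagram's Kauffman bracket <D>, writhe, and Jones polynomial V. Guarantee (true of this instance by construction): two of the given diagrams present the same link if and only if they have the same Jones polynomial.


equivalence classes: {D1} | {D2} | {D3}
D1 (bracket A^-8 + 1 - A^4; 8 crossings at w = -4): V = -q^-4 + q^-3 + q^-1
D2 (bracket -A^-10 + A^-6 + A^2; 8 crossings at w = +2): V = q + q^3 - q^4
D3 (bracket -A^-4 + 1 - A^4 + A^8 + A^16; 8 crossings at w = +8): V = q^2 + q^4 - q^5 + q^6 - q^7
key observation: 3 classes among 3 diagrams; unequal V(q) rules out equality


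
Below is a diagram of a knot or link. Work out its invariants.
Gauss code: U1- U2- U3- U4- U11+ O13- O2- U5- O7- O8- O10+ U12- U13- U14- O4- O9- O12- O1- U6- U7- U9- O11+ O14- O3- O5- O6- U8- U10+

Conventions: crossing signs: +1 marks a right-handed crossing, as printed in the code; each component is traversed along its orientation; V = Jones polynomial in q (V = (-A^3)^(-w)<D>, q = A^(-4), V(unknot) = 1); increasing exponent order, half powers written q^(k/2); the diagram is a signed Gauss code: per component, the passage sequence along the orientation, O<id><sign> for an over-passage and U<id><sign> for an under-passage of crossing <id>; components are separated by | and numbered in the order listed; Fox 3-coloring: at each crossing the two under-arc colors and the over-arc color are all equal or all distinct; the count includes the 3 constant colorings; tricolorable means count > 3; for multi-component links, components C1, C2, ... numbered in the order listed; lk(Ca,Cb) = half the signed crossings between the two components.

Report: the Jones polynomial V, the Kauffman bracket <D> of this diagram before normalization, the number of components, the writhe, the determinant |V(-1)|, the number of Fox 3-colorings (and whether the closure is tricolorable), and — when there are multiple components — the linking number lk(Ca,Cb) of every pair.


V = -q^-8 + q^-5 + q^-3
<D> = A^-18 + A^-10 - A^2 (w = -10)
1 component over 14 crossings, w = -10
9 Fox colorings among 3^14, |V(-1)| = 3: tricolorable
why: w = -10 shifts under R1 moves; the (-A^3)^(10) factor cancels that in V


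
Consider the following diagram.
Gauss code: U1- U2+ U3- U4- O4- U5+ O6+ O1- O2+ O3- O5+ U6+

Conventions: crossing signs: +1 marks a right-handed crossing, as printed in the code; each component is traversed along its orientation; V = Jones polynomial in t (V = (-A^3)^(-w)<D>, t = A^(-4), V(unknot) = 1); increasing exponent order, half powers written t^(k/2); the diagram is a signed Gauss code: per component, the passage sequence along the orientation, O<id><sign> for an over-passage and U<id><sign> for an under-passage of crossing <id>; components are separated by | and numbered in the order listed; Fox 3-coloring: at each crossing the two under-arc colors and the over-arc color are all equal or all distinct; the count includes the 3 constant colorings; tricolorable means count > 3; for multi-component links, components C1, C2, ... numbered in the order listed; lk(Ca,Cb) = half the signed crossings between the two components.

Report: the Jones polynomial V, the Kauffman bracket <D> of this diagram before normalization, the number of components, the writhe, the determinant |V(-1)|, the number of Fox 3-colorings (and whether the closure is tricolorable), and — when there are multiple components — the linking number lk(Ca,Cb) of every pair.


Jones polynomial: V(t) = 1
<D> = 1; writhe 0
components 1, writhe 0 (6 crossings)
3-colorings: 3 of 3^6, det 1 — not tricolorable
note: w = 0 shifts under R1 moves; the (-A^3)^(0) factor cancels that in V


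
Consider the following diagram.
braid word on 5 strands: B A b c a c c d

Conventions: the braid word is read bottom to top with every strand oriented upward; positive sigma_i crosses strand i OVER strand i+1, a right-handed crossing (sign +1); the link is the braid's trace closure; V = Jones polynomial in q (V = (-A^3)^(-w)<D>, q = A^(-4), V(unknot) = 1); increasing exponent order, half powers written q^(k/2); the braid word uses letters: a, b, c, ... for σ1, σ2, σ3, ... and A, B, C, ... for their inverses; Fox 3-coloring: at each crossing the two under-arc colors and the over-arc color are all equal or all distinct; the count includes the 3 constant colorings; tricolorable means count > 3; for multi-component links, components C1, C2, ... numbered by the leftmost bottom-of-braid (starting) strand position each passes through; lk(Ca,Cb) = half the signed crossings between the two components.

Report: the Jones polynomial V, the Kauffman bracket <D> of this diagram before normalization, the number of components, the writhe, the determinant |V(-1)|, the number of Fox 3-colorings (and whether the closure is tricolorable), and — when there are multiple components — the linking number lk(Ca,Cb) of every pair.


V(q) = q + q^3 - q^4
bracket: -A^-4 + 1 + A^8, w = +4
1 component, writhe +4, over 8 crossings
det 3, colorings 9 of 3^8 — tricolorable
observation: V spans 3 powers of q: at least 3 crossings in any diagram


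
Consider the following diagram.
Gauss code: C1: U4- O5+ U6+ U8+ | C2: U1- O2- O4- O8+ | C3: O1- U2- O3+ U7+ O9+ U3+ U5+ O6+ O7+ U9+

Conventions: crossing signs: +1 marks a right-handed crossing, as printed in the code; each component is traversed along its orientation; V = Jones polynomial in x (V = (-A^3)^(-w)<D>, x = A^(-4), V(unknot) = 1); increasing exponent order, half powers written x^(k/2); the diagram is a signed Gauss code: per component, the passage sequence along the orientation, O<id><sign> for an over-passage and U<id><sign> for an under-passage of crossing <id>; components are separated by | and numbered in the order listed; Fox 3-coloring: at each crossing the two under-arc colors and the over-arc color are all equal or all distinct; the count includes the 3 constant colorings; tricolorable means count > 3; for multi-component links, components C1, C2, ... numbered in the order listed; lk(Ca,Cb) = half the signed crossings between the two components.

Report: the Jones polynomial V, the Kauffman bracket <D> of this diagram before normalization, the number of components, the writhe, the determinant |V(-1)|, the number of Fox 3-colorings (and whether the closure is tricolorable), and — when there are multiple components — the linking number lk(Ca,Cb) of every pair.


Jones polynomial: V(x) = x^-1 + 3x - x^2 + 3x^3 - 2x^4 + x^5 - x^6
<D> = A^-15 - A^-11 + 2A^-7 - 3A^-3 + A - 3A^5 - A^13; writhe +3
components 3, writhe +3 (9 crossings)
linking number lk(C1,C2) = 0
lk(C1,C3): +1
lk(C2,C3) = -1
3-colorings: 9 of 3^9, det 12 — tricolorable
note: w = +3 (over 9 crossings) is diagram-only; (-A^3)^(-3) removes it from V


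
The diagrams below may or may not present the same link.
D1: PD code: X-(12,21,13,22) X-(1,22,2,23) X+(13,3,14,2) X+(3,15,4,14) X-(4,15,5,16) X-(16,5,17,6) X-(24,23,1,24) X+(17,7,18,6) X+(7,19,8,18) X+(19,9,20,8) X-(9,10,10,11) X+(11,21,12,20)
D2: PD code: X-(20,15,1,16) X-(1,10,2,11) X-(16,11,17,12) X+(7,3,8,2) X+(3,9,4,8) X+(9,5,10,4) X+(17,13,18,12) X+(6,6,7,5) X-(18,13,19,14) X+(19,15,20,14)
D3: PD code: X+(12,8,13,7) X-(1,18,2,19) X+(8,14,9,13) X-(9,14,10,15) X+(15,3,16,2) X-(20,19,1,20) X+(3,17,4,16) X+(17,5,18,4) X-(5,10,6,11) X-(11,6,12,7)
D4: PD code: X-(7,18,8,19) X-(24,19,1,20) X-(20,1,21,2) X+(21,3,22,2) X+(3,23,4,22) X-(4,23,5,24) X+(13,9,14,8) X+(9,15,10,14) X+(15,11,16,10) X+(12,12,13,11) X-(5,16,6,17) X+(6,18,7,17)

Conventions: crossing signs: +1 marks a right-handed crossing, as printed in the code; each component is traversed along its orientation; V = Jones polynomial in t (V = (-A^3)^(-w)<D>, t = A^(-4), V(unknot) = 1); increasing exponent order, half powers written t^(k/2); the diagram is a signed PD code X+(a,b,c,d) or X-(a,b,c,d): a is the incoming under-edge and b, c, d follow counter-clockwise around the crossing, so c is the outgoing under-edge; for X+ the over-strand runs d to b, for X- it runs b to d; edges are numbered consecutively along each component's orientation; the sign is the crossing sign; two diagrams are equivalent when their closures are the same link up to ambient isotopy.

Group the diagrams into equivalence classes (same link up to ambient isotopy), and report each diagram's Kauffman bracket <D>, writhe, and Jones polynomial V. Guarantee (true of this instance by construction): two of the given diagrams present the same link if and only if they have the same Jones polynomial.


classes: {D1, D2, D3, D4}
V(D1) = t + t^3 - t^4  [12 crossings, <D> = -A^-16 + A^-12 + A^-4, w = 0]
D2 (bracket -A^-10 + A^-6 + A^2; 10 crossings at w = +2): V = t + t^3 - t^4
V(D3) = t + t^3 - t^4  (w 0, c 10, <D> = -A^-16 + A^-12 + A^-4)
V(D4) = t + t^3 - t^4  [12 crossings, <D> = -A^-10 + A^-6 + A^2, w = +2]
note: one V(t) for all 4 diagrams — one class (guaranteed)


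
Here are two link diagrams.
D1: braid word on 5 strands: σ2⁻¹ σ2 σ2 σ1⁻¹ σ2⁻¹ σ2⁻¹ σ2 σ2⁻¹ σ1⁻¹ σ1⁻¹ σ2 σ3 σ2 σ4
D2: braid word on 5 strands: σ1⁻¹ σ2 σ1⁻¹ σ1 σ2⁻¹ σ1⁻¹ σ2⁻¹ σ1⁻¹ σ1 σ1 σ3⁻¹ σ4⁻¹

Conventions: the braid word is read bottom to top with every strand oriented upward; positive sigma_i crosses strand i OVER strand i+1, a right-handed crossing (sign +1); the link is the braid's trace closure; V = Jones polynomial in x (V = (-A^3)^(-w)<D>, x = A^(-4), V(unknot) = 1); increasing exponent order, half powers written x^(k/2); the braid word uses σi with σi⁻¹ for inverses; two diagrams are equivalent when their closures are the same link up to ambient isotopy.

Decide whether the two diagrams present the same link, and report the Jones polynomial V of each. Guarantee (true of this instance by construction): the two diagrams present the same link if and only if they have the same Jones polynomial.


same link: no
V(D1) = -x^-5 + x^-4 - x^-3 + 2x^-2 - x^-1 + 2 - x  [14 crossings, <D> = -A^-4 + 2 - A^4 + 2A^8 - A^12 + A^16 - A^20, w = 0]
V(D2) = 1  [12 crossings, <D> = A^-12, w = -4]
insight: V(x) takes 2 values over 2 diagrams, fixing the grouping


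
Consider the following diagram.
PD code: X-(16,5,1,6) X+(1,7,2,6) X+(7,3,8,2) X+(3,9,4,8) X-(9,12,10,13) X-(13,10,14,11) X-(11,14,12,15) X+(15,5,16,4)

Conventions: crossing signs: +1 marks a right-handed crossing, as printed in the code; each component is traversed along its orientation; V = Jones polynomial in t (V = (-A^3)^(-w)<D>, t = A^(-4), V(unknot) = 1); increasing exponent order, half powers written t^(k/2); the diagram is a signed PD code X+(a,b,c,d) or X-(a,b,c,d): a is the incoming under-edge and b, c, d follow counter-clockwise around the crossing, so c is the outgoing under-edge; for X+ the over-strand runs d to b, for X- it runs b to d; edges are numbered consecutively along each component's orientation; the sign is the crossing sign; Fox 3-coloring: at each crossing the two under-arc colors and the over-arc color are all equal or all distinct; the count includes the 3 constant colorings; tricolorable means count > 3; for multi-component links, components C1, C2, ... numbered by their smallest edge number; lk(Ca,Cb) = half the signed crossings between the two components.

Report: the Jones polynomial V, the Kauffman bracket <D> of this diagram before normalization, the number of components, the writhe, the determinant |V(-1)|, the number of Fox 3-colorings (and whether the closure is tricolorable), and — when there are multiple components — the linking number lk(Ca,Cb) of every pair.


V = -t^-3 + t^-2 - t^-1 + 3 - t + t^2 - t^3
<D> = -A^-12 + A^-8 - A^-4 + 3 - A^4 + A^8 - A^12 (w = 0)
1 component over 8 crossings, w = 0
27 Fox colorings among 3^8, |V(-1)| = 9: tricolorable
why: det 9 = |V(-1)|; divisible by 3, so tricolorable


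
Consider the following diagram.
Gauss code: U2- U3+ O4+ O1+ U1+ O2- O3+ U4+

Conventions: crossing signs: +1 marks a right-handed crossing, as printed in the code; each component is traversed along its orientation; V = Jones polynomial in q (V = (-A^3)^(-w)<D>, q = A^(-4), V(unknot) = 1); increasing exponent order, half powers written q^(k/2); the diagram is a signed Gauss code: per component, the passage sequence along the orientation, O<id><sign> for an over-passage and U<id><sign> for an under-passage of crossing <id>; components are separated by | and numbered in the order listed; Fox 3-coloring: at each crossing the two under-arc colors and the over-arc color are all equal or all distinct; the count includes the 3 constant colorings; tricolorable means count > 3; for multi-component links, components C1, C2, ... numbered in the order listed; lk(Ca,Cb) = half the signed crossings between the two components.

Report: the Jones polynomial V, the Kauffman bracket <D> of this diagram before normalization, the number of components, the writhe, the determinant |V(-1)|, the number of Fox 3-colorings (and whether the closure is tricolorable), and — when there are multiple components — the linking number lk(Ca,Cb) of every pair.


V(q) = 1
bracket: A^6, w = +2
1 component, writhe +2, over 4 crossings
det 1, colorings 3 of 3^4 — not tricolorable
observation: |V(-1)| = 1: so not tricolorable, since 3 does not divide 1


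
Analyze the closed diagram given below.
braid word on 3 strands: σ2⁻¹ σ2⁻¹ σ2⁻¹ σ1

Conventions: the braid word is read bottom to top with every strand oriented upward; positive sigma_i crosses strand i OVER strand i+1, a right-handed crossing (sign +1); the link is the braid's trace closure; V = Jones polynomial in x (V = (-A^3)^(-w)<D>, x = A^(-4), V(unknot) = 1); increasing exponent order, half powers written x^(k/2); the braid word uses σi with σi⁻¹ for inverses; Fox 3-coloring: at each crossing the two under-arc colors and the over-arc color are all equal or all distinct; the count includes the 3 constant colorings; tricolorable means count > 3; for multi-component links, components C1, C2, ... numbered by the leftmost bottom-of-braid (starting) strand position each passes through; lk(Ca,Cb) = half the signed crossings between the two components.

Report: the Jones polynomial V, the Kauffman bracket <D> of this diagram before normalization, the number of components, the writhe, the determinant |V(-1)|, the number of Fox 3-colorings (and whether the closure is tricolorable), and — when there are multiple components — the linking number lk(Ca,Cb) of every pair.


V(x) = -x^-4 + x^-3 + x^-1
bracket: A^-2 + A^6 - A^10, w = -2
1 component, writhe -2, over 4 crossings
det 3, colorings 9 of 3^4 — tricolorable
observation: V spans 3 powers of x: at least 3 crossings in any diagram
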